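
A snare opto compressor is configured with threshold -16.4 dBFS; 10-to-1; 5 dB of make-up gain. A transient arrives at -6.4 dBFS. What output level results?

The input is 10 dB above the -16.4 dBFS threshold.
At 10:1 the overshoot is divided by 10, leaving 1 dB above threshold.
So the level is -16.4 + 1 = -15.4 dBFS; make-up adds 5 dB, giving -10.4 dBFS.

-10.4 dBFS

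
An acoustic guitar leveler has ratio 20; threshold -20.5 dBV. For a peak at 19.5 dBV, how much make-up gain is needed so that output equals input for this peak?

38 dB

Without make-up, output = threshold + overshoot/20 = -20.5 + 2 = -18.5 dBV.
Gap to target: 38 dB.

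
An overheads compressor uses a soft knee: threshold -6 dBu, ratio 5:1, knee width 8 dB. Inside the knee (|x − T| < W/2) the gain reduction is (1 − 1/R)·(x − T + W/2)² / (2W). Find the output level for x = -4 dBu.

x − T + W/2 = -4 − (-6) + 4 = 6.
GR = (1 − 1/5) × 6² / 16 = 0.8 × 36 / 16 = 1.8 dB.
Output = -4 − 1.8 = -5.8 dBu.

-5.8 dBu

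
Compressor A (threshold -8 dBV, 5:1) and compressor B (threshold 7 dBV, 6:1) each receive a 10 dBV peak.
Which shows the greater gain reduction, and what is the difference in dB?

A: 18 dB over, compressed to 3.6 dB over, so 14.4 dB of GR.
B: 3 dB over, compressed to 0.5 dB over, so 2.5 dB of GR.
A reduces 11.9 dB more.

A, by 11.9 dB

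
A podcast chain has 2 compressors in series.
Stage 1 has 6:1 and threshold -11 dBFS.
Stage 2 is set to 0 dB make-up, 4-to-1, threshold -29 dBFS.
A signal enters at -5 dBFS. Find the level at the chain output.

-24.25 dBFS

Stage 1: 6 dB above -11 dBFS, reduced 6:1 to 1 dB above → -10 dBFS.
Stage 2: overshoot 19 dB → 19/4 = 4.75 dB → -24.25 dBFS.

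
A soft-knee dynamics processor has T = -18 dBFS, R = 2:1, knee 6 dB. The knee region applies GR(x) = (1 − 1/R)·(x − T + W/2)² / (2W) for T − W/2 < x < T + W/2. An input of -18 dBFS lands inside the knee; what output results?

-18.375 dBFS

x − T + W/2 = -18 − (-18) + 3 = 3.
GR = (1 − 1/2) × 3² / 12 = 0.5 × 9 / 12 = 0.375 dB.
Output = -18 − 0.375 = -18.375 dBFS.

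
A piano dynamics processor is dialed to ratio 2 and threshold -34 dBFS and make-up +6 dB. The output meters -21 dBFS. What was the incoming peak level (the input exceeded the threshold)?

-20 dBFS

Before make-up, the level was -21 − 6 = -27 dBFS.
That's 7 dB above the -34 dBFS threshold.
Undo the ratio: input overshoot = 7 × 2 = 14 dB, giving input = -20 dBFS.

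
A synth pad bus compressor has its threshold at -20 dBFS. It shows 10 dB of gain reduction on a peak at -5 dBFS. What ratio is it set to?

Input overshoot = -5 − (-20) = 15 dB.
Output overshoot = 15 − 10 = 5 dB.
Ratio = input overshoot / output overshoot = 15 / 5 = 3.

3:1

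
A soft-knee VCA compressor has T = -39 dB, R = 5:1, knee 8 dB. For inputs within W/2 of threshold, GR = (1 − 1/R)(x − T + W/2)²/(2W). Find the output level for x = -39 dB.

x − T + W/2 = -39 − (-39) + 4 = 4.
GR = (1 − 1/5) × 4² / 16 = 0.8 × 16 / 16 = 0.8 dB.
Output = -39 − 0.8 = -39.8 dB.

-39.8 dB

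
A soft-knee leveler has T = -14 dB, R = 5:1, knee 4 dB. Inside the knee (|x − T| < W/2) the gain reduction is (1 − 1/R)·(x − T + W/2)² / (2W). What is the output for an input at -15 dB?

-15.1 dB

x − T + W/2 = -15 − (-14) + 2 = 1.
GR = (1 − 1/5) × 1² / 8 = 0.8 × 1 / 8 = 0.1 dB.
Output = -15 − 0.1 = -15.1 dB.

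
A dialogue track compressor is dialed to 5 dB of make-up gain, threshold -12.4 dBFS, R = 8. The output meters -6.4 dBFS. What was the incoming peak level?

Remove make-up: -6.4 − 5 = -11.4 dBFS.
Post-compression overshoot = -11.4 − (-12.4) = 1 dB.
Before 8:1 compression the overshoot was 1 × 8 = 8 dB, so input = -12.4 + 8 = -4.4 dBFS.

-4.4 dBFS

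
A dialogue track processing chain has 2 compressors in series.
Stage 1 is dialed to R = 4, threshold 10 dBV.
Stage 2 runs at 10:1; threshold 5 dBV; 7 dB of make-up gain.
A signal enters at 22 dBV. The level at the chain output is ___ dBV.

12.8 dBV

Stage 1: 22 dBV is 12 dB over 10 dBV; at 4:1 that becomes 3 dB over, giving 13 dBV.
Stage 2: 13 dBV is 8 dB over 5 dBV; at 10:1 that becomes 0.8 dB over, giving 5.8 dBV; +7 dB make-up → 12.8 dBV.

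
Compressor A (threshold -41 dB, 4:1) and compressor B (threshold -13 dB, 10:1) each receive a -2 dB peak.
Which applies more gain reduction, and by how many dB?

A, by 19.35 dB

A: overshoot 39 dB → output overshoot 9.75 dB → GR 29.25 dB.
B: overshoot 11 dB → output overshoot 1.1 dB → GR 9.9 dB.
A applies 19.35 dB more gain reduction.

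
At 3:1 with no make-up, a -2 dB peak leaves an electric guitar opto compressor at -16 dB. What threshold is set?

-23 dB

Input is 21 dB above T (since output overshoot × R = input overshoot: (-16 − T)·3 = -2 − T gives T = -23 dB).
Check: -23 + (-2 − (-23))/3 = -23 + 7 = -16 dB. ✓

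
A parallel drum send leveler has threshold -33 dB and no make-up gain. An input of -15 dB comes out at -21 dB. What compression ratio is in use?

Input overshoot = -15 − (-33) = 18 dB; output overshoot = -21 − (-33) = 12 dB.
Ratio = 18 / 12 = 1.5.

1.5:1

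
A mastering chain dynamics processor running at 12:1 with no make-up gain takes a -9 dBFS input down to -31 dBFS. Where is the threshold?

-33 dBFS

Input is 24 dB above T (since output overshoot × R = input overshoot: (-31 − T)·12 = -9 − T gives T = -33 dBFS).
Check: -33 + (-9 − (-33))/12 = -33 + 2 = -31 dBFS. ✓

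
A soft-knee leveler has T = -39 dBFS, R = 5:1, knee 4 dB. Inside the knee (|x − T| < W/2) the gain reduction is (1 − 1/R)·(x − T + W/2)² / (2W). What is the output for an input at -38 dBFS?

x − T + W/2 = -38 − (-39) + 2 = 3.
GR = (1 − 1/5) × 3² / 8 = 0.8 × 9 / 8 = 0.9 dB.
Output = -38 − 0.9 = -38.9 dBFS.

-38.9 dBFS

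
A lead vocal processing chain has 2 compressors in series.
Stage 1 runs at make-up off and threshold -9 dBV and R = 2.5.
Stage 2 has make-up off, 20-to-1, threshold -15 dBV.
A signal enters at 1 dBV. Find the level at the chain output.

Stage 1: 10 dB above -9 dBV, reduced 2.5:1 to 4 dB above → -5 dBV.
Stage 2: -5 dBV is 10 dB over -15 dBV; at 20:1 that becomes 0.5 dB over, giving -14.5 dBV.

-14.5 dBV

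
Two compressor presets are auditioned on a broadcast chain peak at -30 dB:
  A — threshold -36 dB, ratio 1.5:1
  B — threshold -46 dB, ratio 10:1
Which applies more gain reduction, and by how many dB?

A: 6 dB over, compressed to 4 dB over, so 2 dB of GR.
B: 16 dB over, compressed to 1.6 dB over, so 14.4 dB of GR.
Difference: 12.4 dB in favour of B.

B, by 12.4 dB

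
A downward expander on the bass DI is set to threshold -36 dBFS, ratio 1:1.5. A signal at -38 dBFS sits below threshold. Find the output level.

Below threshold, a 1:1.5 expander applies gain = (1.5−1)×(T − x) of attenuation.
(1.5−1) × 2 = 1 dB, so output = -38 − 1 = -39 dBFS.

-39 dBFS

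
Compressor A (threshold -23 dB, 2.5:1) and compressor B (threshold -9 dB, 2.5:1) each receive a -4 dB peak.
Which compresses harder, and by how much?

A, by 8.4 dB

A: overshoot 19 dB → output overshoot 7.6 dB → GR 11.4 dB.
B: overshoot 5 dB → output overshoot 2 dB → GR 3 dB.
A applies 8.4 dB more gain reduction.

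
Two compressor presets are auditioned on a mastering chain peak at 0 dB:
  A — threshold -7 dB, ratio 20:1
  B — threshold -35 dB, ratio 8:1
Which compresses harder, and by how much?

A: overshoot 7 dB → output overshoot 0.35 dB → GR 6.65 dB.
B: overshoot 35 dB → output overshoot 4.375 dB → GR 30.625 dB.
Difference: 23.975 dB in favour of B.

B, by 23.975 dB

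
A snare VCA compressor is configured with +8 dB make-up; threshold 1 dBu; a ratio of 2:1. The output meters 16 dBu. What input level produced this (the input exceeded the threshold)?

15 dBu

Before make-up, the level was 16 − 8 = 8 dBu.
Post-compression overshoot = 8 − 1 = 7 dB.
Undo the ratio: input overshoot = 7 × 2 = 14 dB, giving input = 15 dBu.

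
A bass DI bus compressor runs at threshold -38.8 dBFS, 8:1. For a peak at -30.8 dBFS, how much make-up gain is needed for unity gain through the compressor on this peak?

Without make-up, output = threshold + overshoot/8 = -38.8 + 1 = -37.8 dBFS.
Gap to target: 7 dB.

7 dB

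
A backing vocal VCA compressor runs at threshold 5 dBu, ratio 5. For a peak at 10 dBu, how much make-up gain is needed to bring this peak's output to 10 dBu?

Without make-up, output = threshold + overshoot/5 = 5 + 1 = 6 dBu.
Gap to target: 4 dB.

4 dB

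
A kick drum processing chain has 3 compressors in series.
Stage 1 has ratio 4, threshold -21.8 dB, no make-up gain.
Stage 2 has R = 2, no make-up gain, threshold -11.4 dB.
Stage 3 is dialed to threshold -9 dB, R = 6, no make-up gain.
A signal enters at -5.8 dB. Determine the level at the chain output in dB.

Stage 1: -5.8 dB is 16 dB over -21.8 dB; at 4:1 that becomes 4 dB over, giving -17.8 dB.
Stage 2: -17.8 dB ≤ -11.4 dB, so stage 2 doesn't engage; output -17.8 dB.
Stage 3: below threshold (-17.8 ≤ -9); passes unchanged; output -17.8 dB.

-17.8 dB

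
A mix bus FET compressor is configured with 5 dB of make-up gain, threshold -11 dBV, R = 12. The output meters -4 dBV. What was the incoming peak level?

Remove make-up: -4 − 5 = -9 dBV.
Post-compression overshoot = -9 − (-11) = 2 dB.
Before 12:1 compression the overshoot was 2 × 12 = 24 dB, so input = -11 + 24 = 13 dBV.

13 dBV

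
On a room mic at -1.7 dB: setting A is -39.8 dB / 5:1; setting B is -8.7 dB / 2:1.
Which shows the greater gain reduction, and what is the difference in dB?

A, by 26.98 dB

A: GR = 38.1 − 38.1/5 = 30.48 dB.
B: GR = 7 − 7/2 = 3.5 dB.
Difference: 26.98 dB in favour of A.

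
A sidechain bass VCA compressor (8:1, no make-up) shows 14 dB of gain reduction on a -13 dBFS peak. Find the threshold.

Input is 16 dB above T (since output overshoot × R = input overshoot: (-27 − T)·8 = -13 − T gives T = -29 dBFS).
Check: -29 + (-13 − (-29))/8 = -29 + 2 = -27 dBFS. ✓

-29 dBFS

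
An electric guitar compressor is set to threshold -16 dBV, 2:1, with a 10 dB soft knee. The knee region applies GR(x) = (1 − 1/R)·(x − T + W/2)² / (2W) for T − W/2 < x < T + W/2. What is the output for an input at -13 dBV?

-14.6 dBV

x − T + W/2 = -13 − (-16) + 5 = 8.
GR = (1 − 1/2) × 8² / 20 = 0.5 × 64 / 20 = 1.6 dB.
Output = -13 − 1.6 = -14.6 dBV.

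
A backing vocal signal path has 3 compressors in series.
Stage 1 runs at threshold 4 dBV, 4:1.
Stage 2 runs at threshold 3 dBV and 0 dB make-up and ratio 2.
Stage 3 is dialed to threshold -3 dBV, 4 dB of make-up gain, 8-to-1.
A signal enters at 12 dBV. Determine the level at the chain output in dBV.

Stage 1: 8 dB above 4 dBV, reduced 4:1 to 2 dB above → 6 dBV.
Stage 2: 6 dBV is 3 dB over 3 dBV; at 2:1 that becomes 1.5 dB over, giving 4.5 dBV.
Stage 3: 7.5 dB above -3 dBV, reduced 8:1 to 0.9375 dB above → -2.0625 dBV; +4 dB make-up → 1.9375 dBV.

1.9375 dBV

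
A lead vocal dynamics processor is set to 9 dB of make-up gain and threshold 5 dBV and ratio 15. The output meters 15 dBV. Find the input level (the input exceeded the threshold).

Stripping the +9 dB make-up gives 6 dBV at the gain stage.
That's 1 dB above the 5 dBV threshold.
Before 15:1 compression the overshoot was 1 × 15 = 15 dB, so input = 5 + 15 = 20 dBV.

20 dBV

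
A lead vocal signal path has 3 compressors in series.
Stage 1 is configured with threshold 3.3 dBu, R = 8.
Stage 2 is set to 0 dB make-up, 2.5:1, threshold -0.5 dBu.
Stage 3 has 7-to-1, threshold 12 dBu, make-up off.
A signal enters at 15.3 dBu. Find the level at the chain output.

Stage 1: 15.3 dBu is 12 dB over 3.3 dBu; at 8:1 that becomes 1.5 dB over, giving 4.8 dBu.
Stage 2: overshoot 5.3 dB → 5.3/2.5 = 2.12 dB → 1.62 dBu.
Stage 3: below threshold (1.62 ≤ 12); passes unchanged; output 1.62 dBu.

1.62 dBu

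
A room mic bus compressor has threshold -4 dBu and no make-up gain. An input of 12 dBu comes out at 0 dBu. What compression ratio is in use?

4:1

Input overshoot = 12 − (-4) = 16 dB; output overshoot = 0 − (-4) = 4 dB.
Ratio = 16 / 4 = 4.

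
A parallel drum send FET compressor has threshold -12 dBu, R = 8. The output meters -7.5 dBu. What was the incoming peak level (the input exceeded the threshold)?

Post-compression overshoot = -7.5 − (-12) = 4.5 dB.
Before 8:1 compression the overshoot was 4.5 × 8 = 36 dB, so input = -12 + 36 = 24 dBu.

24 dBu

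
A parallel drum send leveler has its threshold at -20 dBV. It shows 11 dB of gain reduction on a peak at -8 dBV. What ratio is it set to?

Input overshoot = -8 − (-20) = 12 dB.
Output overshoot = 12 − 11 = 1 dB.
Ratio = input overshoot / output overshoot = 12 / 1 = 12.

12:1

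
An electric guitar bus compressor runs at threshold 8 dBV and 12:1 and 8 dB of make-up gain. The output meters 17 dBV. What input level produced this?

Stripping the +8 dB make-up gives 9 dBV at the gain stage.
That's 1 dB above the 8 dBV threshold.
Undo the ratio: input overshoot = 1 × 12 = 12 dB, giving input = 20 dBV.

20 dBV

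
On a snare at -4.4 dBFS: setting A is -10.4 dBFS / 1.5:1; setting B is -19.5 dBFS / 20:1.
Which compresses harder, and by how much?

A: GR = 6 − 6/1.5 = 2 dB.
B: GR = 15.1 − 15.1/20 = 14.345 dB.
Difference: 12.345 dB in favour of B.

B, by 12.345 dB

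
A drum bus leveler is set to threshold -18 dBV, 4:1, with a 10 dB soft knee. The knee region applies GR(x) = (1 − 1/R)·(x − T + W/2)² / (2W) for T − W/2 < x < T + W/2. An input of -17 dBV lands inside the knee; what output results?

x − T + W/2 = -17 − (-18) + 5 = 6.
GR = (1 − 1/4) × 6² / 20 = 0.75 × 36 / 20 = 1.35 dB.
Output = -17 − 1.35 = -18.35 dBV.

-18.35 dBV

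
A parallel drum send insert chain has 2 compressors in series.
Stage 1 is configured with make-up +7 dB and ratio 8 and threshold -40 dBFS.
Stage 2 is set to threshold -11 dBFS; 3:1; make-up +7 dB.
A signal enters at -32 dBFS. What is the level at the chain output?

-25 dBFS

Stage 1: overshoot 8 dB → 8/8 = 1 dB → -39 dBFS; +7 dB make-up → -32 dBFS.
Stage 2: below threshold (-32 ≤ -11); passes unchanged; make-up brings it to -25 dBFS.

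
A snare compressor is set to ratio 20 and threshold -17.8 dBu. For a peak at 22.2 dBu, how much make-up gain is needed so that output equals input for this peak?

38 dB

Without make-up, output = threshold + overshoot/20 = -17.8 + 2 = -15.8 dBu.
Gap to target: 38 dB.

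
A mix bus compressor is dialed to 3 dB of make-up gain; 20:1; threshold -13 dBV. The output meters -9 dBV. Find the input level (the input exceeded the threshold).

Stripping the +3 dB make-up gives -12 dBV at the gain stage.
The compressed level sits -12 − (-13) = 1 dB over threshold.
Before 20:1 compression the overshoot was 1 × 20 = 20 dB, so input = -13 + 20 = 7 dBV.

7 dBV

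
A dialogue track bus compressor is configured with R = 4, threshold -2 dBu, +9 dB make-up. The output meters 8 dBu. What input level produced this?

2 dBu

Stripping the +9 dB make-up gives -1 dBu at the gain stage.
The compressed level sits -1 − (-2) = 1 dB over threshold.
Undo the ratio: input overshoot = 1 × 4 = 4 dB, giving input = 2 dBu.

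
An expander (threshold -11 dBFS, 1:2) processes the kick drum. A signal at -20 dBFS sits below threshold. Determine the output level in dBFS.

Undershoot = (-11) − (-20) = 9 dB.
At 1:2, that expands to 18 dB under threshold.
Output = -11 − 18 = -29 dBFS.

-29 dBFS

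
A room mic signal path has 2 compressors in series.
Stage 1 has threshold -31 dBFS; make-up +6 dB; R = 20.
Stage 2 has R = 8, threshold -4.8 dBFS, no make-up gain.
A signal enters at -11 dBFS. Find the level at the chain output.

Stage 1: -11 dBFS is 20 dB over -31 dBFS; at 20:1 that becomes 1 dB over, giving -30 dBFS; +6 dB make-up → -24 dBFS.
Stage 2: below threshold (-24 ≤ -4.8); passes unchanged; output -24 dBFS.

-24 dBFS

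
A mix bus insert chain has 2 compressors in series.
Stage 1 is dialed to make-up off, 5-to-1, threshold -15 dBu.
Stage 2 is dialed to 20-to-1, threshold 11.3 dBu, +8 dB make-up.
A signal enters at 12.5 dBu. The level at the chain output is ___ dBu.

-1.5 dBu

Stage 1: overshoot 27.5 dB → 27.5/5 = 5.5 dB → -9.5 dBu.
Stage 2: -9.5 dBu is at or below the 11.3 dBu threshold — no compression; make-up brings it to -1.5 dBu.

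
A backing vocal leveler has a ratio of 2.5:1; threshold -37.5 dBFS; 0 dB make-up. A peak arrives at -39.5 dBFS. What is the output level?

-39.5 dBFS is 2 dB below the -37.5 dBFS threshold, so no gain reduction is applied.
Output = input = -39.5 dBFS.

-39.5 dBFS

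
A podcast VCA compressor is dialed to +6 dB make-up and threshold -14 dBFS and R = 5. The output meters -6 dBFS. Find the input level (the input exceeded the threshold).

-4 dBFS

Stripping the +6 dB make-up gives -12 dBFS at the gain stage.
That's 2 dB above the -14 dBFS threshold.
Input overshoot = R × output overshoot = 10 dB → input = -14 + 10 = -4 dBFS.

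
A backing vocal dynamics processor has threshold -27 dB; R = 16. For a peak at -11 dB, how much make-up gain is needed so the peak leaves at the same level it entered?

15 dB

Without make-up, output = threshold + overshoot/16 = -27 + 1 = -26 dB.
Gap to target: 15 dB.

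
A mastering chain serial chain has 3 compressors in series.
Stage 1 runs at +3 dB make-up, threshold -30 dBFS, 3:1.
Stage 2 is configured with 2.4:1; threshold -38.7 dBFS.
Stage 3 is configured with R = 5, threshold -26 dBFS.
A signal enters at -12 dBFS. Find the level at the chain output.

Stage 1: 18 dB above -30 dBFS, reduced 3:1 to 6 dB above → -24 dBFS; +3 dB make-up → -21 dBFS.
Stage 2: overshoot 17.7 dB → 17.7/2.4 = 7.375 dB → -31.325 dBFS.
Stage 3: below threshold (-31.325 ≤ -26); passes unchanged; output -31.325 dBFS.

-31.325 dBFS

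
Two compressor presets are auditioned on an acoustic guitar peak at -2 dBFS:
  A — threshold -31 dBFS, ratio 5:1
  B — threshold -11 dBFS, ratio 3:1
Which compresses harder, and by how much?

A, by 17.2 dB

A: overshoot 29 dB → output overshoot 5.8 dB → GR 23.2 dB.
B: overshoot 9 dB → output overshoot 3 dB → GR 6 dB.
A applies 17.2 dB more gain reduction.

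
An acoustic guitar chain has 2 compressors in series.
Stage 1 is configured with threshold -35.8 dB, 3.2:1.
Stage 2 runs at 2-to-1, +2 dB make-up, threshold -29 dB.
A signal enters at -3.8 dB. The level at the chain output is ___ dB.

Stage 1: overshoot 32 dB → 32/3.2 = 10 dB → -25.8 dB.
Stage 2: -25.8 dB is 3.2 dB over -29 dB; at 2:1 that becomes 1.6 dB over, giving -27.4 dB; +2 dB make-up → -25.4 dB.

-25.4 dB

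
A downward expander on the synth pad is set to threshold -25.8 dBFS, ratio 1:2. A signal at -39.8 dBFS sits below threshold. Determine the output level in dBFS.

-53.8 dBFS

Below threshold, a 1:2 expander applies gain = (2−1)×(T − x) of attenuation.
(2−1) × 14 = 14 dB, so output = -39.8 − 14 = -53.8 dBFS.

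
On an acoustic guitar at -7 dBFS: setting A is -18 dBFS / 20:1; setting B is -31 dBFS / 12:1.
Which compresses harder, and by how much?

A: 11 dB over, compressed to 0.55 dB over, so 10.45 dB of GR.
B: 24 dB over, compressed to 2 dB over, so 22 dB of GR.
B applies 11.55 dB more gain reduction.

B, by 11.55 dB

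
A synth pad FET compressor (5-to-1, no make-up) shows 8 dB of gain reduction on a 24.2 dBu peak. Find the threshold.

14.2 dBu

Input is 10 dB above T (since output overshoot × R = input overshoot: (16.2 − T)·5 = 24.2 − T gives T = 14.2 dBu).
Check: 14.2 + (24.2 − 14.2)/5 = 14.2 + 2 = 16.2 dBu. ✓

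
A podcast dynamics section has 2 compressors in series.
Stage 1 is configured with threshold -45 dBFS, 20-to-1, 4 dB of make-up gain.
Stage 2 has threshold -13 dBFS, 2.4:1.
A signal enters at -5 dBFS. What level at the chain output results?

Stage 1: overshoot 40 dB → 40/20 = 2 dB → -43 dBFS; +4 dB make-up → -39 dBFS.
Stage 2: below threshold (-39 ≤ -13); passes unchanged; output -39 dBFS.

-39 dBFS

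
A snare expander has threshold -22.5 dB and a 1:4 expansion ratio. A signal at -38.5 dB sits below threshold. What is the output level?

The input is 16 dB below the -22.5 dB threshold.
A 1:4 expander multiplies undershoot by 4: 16 × 4 = 64 dB below threshold.
Output = -22.5 − 64 = -86.5 dB.

-86.5 dB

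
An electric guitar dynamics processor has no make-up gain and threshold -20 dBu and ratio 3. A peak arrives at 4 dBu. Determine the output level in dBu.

-12 dBu

The input is 24 dB above the -20 dBu threshold.
3:1 compression reduces that to 24/3 = 8 dB over.
So the level is -20 + 8 = -12 dBu.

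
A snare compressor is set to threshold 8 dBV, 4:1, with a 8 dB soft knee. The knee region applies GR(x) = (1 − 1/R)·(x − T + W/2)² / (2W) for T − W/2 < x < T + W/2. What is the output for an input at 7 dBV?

6.578125 dBV

x − T + W/2 = 7 − 8 + 4 = 3.
GR = (1 − 1/4) × 3² / 16 = 0.75 × 9 / 16 = 0.421875 dB.
Output = 7 − 0.421875 = 6.578125 dBV.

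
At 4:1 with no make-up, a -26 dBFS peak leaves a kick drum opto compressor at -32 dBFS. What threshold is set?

Input is 8 dB above T (since output overshoot × R = input overshoot: (-32 − T)·4 = -26 − T gives T = -34 dBFS).
Check: -34 + (-26 − (-34))/4 = -34 + 2 = -32 dBFS. ✓

-34 dBFS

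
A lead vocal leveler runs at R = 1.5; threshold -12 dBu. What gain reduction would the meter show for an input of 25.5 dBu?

12.5 dB

25.5 dBu exceeds the threshold by 37.5 dB.
After 1.5:1 compression the overshoot becomes 37.5/1.5 = 25 dB.
Gain reduction = 37.5 − 25 = 12.5 dB.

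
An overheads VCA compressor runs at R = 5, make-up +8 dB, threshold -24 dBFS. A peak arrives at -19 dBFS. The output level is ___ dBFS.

-15 dBFS

-19 dBFS sits 5 dB over threshold.
At 5:1 the overshoot is divided by 5, leaving 1 dB above threshold.
So the level is -24 + 1 = -23 dBFS; make-up adds 8 dB, giving -15 dBFS.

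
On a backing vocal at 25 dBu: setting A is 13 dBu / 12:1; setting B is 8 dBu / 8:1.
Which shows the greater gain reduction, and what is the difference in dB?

B, by 3.875 dB

A: overshoot 12 dB → output overshoot 1 dB → GR 11 dB.
B: overshoot 17 dB → output overshoot 2.125 dB → GR 14.875 dB.
B reduces 3.875 dB more.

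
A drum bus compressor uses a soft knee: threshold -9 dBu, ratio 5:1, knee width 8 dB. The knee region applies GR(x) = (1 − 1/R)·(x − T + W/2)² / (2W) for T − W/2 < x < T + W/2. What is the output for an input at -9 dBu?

-9.8 dBu

x − T + W/2 = -9 − (-9) + 4 = 4.
GR = (1 − 1/5) × 4² / 16 = 0.8 × 16 / 16 = 0.8 dB.
Output = -9 − 0.8 = -9.8 dBu.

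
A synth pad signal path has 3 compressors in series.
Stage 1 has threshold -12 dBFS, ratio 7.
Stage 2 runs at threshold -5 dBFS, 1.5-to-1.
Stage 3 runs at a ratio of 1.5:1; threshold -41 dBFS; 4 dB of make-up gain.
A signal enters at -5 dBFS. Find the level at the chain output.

Stage 1: 7 dB above -12 dBFS, reduced 7:1 to 1 dB above → -11 dBFS.
Stage 2: -11 dBFS is at or below the -5 dBFS threshold — no compression; output -11 dBFS.
Stage 3: -11 dBFS is 30 dB over -41 dBFS; at 1.5:1 that becomes 20 dB over, giving -21 dBFS; +4 dB make-up → -17 dBFS.

-17 dBFS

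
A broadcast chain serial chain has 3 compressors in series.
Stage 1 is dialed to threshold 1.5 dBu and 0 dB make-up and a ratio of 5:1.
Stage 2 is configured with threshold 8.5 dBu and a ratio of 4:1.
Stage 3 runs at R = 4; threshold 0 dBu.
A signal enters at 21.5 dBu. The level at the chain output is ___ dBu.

Stage 1: overshoot 20 dB → 20/5 = 4 dB → 5.5 dBu.
Stage 2: 5.5 dBu is at or below the 8.5 dBu threshold — no compression; output 5.5 dBu.
Stage 3: overshoot 5.5 dB → 5.5/4 = 1.375 dB → 1.375 dBu.

1.375 dBu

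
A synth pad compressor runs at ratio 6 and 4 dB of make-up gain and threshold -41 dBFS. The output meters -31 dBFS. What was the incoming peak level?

-5 dBFS

Remove make-up: -31 − 4 = -35 dBFS.
The compressed level sits -35 − (-41) = 6 dB over threshold.
Input overshoot = R × output overshoot = 36 dB → input = -41 + 36 = -5 dBFS.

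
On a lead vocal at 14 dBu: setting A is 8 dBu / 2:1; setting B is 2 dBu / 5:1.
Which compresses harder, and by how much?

B, by 6.6 dB

A: GR = 6 − 6/2 = 3 dB.
B: GR = 12 − 12/5 = 9.6 dB.
Difference: 6.6 dB in favour of B.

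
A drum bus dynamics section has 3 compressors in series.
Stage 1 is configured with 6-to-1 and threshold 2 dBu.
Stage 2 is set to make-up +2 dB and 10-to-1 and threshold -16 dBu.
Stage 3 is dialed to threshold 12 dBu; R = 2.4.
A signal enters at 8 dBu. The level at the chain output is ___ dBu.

Stage 1: 6 dB above 2 dBu, reduced 6:1 to 1 dB above → 3 dBu.
Stage 2: 3 dBu is 19 dB over -16 dBu; at 10:1 that becomes 1.9 dB over, giving -14.1 dBu; +2 dB make-up → -12.1 dBu.
Stage 3: below threshold (-12.1 ≤ 12); passes unchanged; output -12.1 dBu.

-12.1 dBu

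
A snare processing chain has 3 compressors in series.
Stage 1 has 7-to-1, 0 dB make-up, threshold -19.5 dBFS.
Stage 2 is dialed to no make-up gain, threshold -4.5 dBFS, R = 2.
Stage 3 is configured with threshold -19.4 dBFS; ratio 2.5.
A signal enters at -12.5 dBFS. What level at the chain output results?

-19.04 dBFS

Stage 1: -12.5 dBFS is 7 dB over -19.5 dBFS; at 7:1 that becomes 1 dB over, giving -18.5 dBFS.
Stage 2: below threshold (-18.5 ≤ -4.5); passes unchanged; output -18.5 dBFS.
Stage 3: 0.9 dB above -19.4 dBFS, reduced 2.5:1 to 0.36 dB above → -19.04 dBFS.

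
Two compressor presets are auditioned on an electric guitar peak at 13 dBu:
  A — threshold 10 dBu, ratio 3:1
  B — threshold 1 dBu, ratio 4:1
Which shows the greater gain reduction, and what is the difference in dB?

B, by 7 dB

A: overshoot 3 dB → output overshoot 1 dB → GR 2 dB.
B: overshoot 12 dB → output overshoot 3 dB → GR 9 dB.
B reduces 7 dB more.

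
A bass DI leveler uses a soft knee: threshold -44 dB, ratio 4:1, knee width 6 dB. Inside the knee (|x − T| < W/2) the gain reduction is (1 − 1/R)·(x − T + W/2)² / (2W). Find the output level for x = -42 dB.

-43.5625 dB

x − T + W/2 = -42 − (-44) + 3 = 5.
GR = (1 − 1/4) × 5² / 12 = 0.75 × 25 / 12 = 1.5625 dB.
Output = -42 − 1.5625 = -43.5625 dB.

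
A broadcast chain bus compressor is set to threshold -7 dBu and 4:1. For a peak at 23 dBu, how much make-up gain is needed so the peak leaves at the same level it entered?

22.5 dB

Overshoot 30 dB → 30/4 = 7.5 dB after compression, so the compressed level is -7 + 7.5 = 0.5 dBu.
Make-up = target − compressed = 23 − 0.5 = 22.5 dB.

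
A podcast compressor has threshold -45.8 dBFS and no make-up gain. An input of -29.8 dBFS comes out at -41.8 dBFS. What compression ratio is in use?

4:1

Input overshoot = -29.8 − (-45.8) = 16 dB; output overshoot = -41.8 − (-45.8) = 4 dB.
Ratio = 16 / 4 = 4.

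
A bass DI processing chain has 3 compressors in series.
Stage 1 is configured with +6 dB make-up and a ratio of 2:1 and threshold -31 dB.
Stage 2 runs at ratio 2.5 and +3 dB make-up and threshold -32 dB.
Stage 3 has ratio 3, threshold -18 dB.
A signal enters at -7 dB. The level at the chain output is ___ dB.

Stage 1: overshoot 24 dB → 24/2 = 12 dB → -19 dB; +6 dB make-up → -13 dB.
Stage 2: -13 dB is 19 dB over -32 dB; at 2.5:1 that becomes 7.6 dB over, giving -24.4 dB; +3 dB make-up → -21.4 dB.
Stage 3: below threshold (-21.4 ≤ -18); passes unchanged; output -21.4 dB.

-21.4 dB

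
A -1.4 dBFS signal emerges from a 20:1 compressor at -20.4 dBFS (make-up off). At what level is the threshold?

Input is 20 dB above T (since output overshoot × R = input overshoot: (-20.4 − T)·20 = -1.4 − T gives T = -21.4 dBFS).
Check: -21.4 + (-1.4 − (-21.4))/20 = -21.4 + 1 = -20.4 dBFS. ✓

-21.4 dBFS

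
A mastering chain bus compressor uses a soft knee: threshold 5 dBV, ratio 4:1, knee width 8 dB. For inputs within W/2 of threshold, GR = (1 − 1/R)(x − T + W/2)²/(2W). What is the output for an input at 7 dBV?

x − T + W/2 = 7 − 5 + 4 = 6.
GR = (1 − 1/4) × 6² / 16 = 0.75 × 36 / 16 = 1.6875 dB.
Output = 7 − 1.6875 = 5.3125 dBV.

5.3125 dBV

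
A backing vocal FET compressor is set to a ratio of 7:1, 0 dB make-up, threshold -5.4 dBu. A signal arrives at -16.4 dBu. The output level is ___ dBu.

-16.4 dBu is 11 dB below the -5.4 dBu threshold, so no gain reduction is applied.
Output = input = -16.4 dBu.

-16.4 dBu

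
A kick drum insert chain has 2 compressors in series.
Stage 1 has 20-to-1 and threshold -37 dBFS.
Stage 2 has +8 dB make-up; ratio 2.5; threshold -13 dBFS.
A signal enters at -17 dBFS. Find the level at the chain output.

Stage 1: -17 dBFS is 20 dB over -37 dBFS; at 20:1 that becomes 1 dB over, giving -36 dBFS.
Stage 2: -36 dBFS is at or below the -13 dBFS threshold — no compression; make-up brings it to -28 dBFS.

-28 dBFS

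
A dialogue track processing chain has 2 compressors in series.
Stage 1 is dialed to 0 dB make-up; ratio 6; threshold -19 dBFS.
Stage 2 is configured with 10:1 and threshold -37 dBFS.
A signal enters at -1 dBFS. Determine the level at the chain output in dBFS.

Stage 1: 18 dB above -19 dBFS, reduced 6:1 to 3 dB above → -16 dBFS.
Stage 2: 21 dB above -37 dBFS, reduced 10:1 to 2.1 dB above → -34.9 dBFS.

-34.9 dBFS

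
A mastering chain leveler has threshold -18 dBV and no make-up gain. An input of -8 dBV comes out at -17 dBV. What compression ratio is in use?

Input overshoot = -8 − (-18) = 10 dB; output overshoot = -17 − (-18) = 1 dB.
Ratio = 10 / 1 = 10.

10:1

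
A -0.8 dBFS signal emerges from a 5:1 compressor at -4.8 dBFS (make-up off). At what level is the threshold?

-5.8 dBFS

Input is 5 dB above T (since output overshoot × R = input overshoot: (-4.8 − T)·5 = -0.8 − T gives T = -5.8 dBFS).
Check: -5.8 + (-0.8 − (-5.8))/5 = -5.8 + 1 = -4.8 dBFS. ✓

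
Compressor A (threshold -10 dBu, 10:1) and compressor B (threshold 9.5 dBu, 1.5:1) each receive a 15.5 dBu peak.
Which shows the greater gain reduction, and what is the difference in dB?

A, by 20.95 dB

A: GR = 25.5 − 25.5/10 = 22.95 dB.
B: GR = 6 − 6/1.5 = 2 dB.
A applies 20.95 dB more gain reduction.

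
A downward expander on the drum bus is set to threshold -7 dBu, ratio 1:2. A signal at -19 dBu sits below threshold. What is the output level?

Below threshold, a 1:2 expander applies gain = (2−1)×(T − x) of attenuation.
(2−1) × 12 = 12 dB, so output = -19 − 12 = -31 dBu.

-31 dBu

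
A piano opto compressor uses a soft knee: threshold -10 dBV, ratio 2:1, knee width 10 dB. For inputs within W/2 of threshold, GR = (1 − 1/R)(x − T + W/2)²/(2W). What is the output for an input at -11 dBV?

x − T + W/2 = -11 − (-10) + 5 = 4.
GR = (1 − 1/2) × 4² / 20 = 0.5 × 16 / 20 = 0.4 dB.
Output = -11 − 0.4 = -11.4 dBV.

-11.4 dBV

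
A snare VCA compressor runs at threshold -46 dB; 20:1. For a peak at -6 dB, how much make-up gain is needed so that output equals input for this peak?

Without make-up, output = threshold + overshoot/20 = -46 + 2 = -44 dB.
Gap to target: 38 dB.

38 dB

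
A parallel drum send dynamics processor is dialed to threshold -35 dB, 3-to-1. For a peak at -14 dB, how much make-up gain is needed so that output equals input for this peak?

14 dB

The peak compresses to -35 + 21/3 = -28 dB.
To reach -14 dB requires -14 − (-28) = 14 dB of make-up.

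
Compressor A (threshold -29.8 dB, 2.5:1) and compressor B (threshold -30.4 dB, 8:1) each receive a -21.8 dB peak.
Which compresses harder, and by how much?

A: GR = 8 − 8/2.5 = 4.8 dB.
B: GR = 8.6 − 8.6/8 = 7.525 dB.
Difference: 2.725 dB in favour of B.

B, by 2.725 dB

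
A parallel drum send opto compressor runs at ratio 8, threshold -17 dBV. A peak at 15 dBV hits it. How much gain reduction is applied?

Overshoot = 15 − (-17) = 32 dB.
At 8:1, output sits 32/8 = 4 dB above threshold.
So the signal is attenuated by 32 − 4 = 28 dB.

28 dB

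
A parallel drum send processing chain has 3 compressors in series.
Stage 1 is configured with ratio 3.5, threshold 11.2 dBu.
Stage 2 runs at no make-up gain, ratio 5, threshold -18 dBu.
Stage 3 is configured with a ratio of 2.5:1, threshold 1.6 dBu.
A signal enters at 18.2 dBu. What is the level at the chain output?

Stage 1: overshoot 7 dB → 7/3.5 = 2 dB → 13.2 dBu.
Stage 2: overshoot 31.2 dB → 31.2/5 = 6.24 dB → -11.76 dBu.
Stage 3: below threshold (-11.76 ≤ 1.6); passes unchanged; output -11.76 dBu.

-11.76 dBu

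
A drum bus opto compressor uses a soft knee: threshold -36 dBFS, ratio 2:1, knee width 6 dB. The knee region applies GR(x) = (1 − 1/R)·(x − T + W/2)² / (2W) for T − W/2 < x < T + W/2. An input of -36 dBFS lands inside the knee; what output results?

x − T + W/2 = -36 − (-36) + 3 = 3.
GR = (1 − 1/2) × 3² / 12 = 0.5 × 9 / 12 = 0.375 dB.
Output = -36 − 0.375 = -36.375 dBFS.

-36.375 dBFS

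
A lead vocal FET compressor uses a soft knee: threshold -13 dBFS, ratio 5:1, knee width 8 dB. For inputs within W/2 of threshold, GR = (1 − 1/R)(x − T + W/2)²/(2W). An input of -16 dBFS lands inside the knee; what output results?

x − T + W/2 = -16 − (-13) + 4 = 1.
GR = (1 − 1/5) × 1² / 16 = 0.8 × 1 / 16 = 0.05 dB.
Output = -16 − 0.05 = -16.05 dBFS.

-16.05 dBFS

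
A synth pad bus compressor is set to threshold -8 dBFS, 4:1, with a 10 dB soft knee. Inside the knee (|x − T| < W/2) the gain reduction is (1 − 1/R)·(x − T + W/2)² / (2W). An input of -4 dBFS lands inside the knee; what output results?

x − T + W/2 = -4 − (-8) + 5 = 9.
GR = (1 − 1/4) × 9² / 20 = 0.75 × 81 / 20 = 3.0375 dB.
Output = -4 − 3.0375 = -7.0375 dBFS.

-7.0375 dBFS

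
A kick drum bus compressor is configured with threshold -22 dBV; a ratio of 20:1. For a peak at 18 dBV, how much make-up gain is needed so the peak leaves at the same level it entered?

Overshoot 40 dB → 40/20 = 2 dB after compression, so the compressed level is -22 + 2 = -20 dBV.
Make-up = target − compressed = 18 − (-20) = 38 dB.

38 dB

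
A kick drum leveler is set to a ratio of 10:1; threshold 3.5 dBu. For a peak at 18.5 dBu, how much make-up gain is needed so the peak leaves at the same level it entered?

13.5 dB

Overshoot 15 dB → 15/10 = 1.5 dB after compression, so the compressed level is 3.5 + 1.5 = 5 dBu.
Make-up = target − compressed = 18.5 − 5 = 13.5 dB.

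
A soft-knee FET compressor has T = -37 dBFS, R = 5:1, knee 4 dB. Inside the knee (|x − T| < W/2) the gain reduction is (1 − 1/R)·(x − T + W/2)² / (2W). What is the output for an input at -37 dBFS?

x − T + W/2 = -37 − (-37) + 2 = 2.
GR = (1 − 1/5) × 2² / 8 = 0.8 × 4 / 8 = 0.4 dB.
Output = -37 − 0.4 = -37.4 dBFS.

-37.4 dBFS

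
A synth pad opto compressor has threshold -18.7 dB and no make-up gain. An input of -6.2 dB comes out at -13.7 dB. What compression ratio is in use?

Input overshoot = -6.2 − (-18.7) = 12.5 dB; output overshoot = -13.7 − (-18.7) = 5 dB.
Ratio = 12.5 / 5 = 2.5.

2.5:1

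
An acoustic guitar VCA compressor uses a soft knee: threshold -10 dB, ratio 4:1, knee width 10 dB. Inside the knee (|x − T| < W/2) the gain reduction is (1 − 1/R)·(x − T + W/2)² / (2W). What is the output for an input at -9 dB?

x − T + W/2 = -9 − (-10) + 5 = 6.
GR = (1 − 1/4) × 6² / 20 = 0.75 × 36 / 20 = 1.35 dB.
Output = -9 − 1.35 = -10.35 dB.

-10.35 dB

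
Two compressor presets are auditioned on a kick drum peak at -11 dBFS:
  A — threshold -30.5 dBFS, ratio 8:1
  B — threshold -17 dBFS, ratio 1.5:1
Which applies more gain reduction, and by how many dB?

A, by 15.0625 dB

A: GR = 19.5 − 19.5/8 = 17.0625 dB.
B: GR = 6 − 6/1.5 = 2 dB.
A applies 15.0625 dB more gain reduction.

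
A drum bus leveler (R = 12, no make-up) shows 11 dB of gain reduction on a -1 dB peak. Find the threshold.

Let T be the threshold. Output overshoot = (input overshoot)/R, so -12 − T = (-1 − T)/12.
12·(-12 − T) = -1 − T → 11·T = -144 − (-1) = -143.
T = -143/11 = -13 dB.

-13 dB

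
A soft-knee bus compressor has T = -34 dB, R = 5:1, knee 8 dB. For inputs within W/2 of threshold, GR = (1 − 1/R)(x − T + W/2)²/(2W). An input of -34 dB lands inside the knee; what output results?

-34.8 dB

x − T + W/2 = -34 − (-34) + 4 = 4.
GR = (1 − 1/5) × 4² / 16 = 0.8 × 16 / 16 = 0.8 dB.
Output = -34 − 0.8 = -34.8 dB.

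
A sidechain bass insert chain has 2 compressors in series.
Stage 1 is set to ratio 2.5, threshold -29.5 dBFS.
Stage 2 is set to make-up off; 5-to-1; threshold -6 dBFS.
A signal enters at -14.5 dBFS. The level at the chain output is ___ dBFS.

-23.5 dBFS

Stage 1: overshoot 15 dB → 15/2.5 = 6 dB → -23.5 dBFS.
Stage 2: -23.5 dBFS ≤ -6 dBFS, so stage 2 doesn't engage; output -23.5 dBFS.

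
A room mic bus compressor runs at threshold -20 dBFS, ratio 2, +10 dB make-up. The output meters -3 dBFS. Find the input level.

-6 dBFS

Before make-up, the level was -3 − 10 = -13 dBFS.
Post-compression overshoot = -13 − (-20) = 7 dB.
Undo the ratio: input overshoot = 7 × 2 = 14 dB, giving input = -6 dBFS.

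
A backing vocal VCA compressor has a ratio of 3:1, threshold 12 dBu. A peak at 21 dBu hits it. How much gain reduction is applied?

21 dBu exceeds the threshold by 9 dB.
After 3:1 compression the overshoot becomes 9/3 = 3 dB.
So the signal is attenuated by 9 − 3 = 6 dB.

6 dB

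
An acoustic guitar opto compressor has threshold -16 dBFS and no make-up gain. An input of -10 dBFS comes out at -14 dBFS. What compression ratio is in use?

Input overshoot = -10 − (-16) = 6 dB; output overshoot = -14 − (-16) = 2 dB.
Ratio = 6 / 2 = 3.

3:1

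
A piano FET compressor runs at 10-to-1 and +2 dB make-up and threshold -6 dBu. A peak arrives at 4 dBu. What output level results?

The input is 10 dB above the -6 dBu threshold.
10:1 compression reduces that to 10/10 = 1 dB over.
So the level is -6 + 1 = -5 dBu; make-up adds 2 dB, giving -3 dBu.

-3 dBu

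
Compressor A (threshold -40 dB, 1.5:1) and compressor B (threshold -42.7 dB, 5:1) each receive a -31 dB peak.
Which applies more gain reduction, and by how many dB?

B, by 6.36 dB

A: 9 dB over, compressed to 6 dB over, so 3 dB of GR.
B: 11.7 dB over, compressed to 2.34 dB over, so 9.36 dB of GR.
Difference: 6.36 dB in favour of B.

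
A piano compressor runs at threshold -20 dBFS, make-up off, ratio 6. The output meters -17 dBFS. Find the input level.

-2 dBFS

The compressed level sits -17 − (-20) = 3 dB over threshold.
Undo the ratio: input overshoot = 3 × 6 = 18 dB, giving input = -2 dBFS.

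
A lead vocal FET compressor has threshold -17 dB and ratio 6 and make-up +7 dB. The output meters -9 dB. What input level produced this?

-11 dB

Before make-up, the level was -9 − 7 = -16 dB.
That's 1 dB above the -17 dB threshold.
Before 6:1 compression the overshoot was 1 × 6 = 6 dB, so input = -17 + 6 = -11 dB.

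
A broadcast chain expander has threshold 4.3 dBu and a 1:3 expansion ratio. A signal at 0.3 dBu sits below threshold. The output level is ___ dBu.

The input is 4 dB below the 4.3 dBu threshold.
A 1:3 expander multiplies undershoot by 3: 4 × 3 = 12 dB below threshold.
Output = 4.3 − 12 = -7.7 dBu.

-7.7 dBu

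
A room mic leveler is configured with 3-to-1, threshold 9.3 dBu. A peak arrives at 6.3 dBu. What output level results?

6.3 dBu

6.3 dBu is 3 dB below the 9.3 dBu threshold, so no gain reduction is applied.
Output = input = 6.3 dBu.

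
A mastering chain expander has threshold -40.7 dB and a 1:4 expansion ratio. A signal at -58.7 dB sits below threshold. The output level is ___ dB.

Undershoot = (-40.7) − (-58.7) = 18 dB.
At 1:4, that expands to 72 dB under threshold.
Output = -40.7 − 72 = -112.7 dB.

-112.7 dB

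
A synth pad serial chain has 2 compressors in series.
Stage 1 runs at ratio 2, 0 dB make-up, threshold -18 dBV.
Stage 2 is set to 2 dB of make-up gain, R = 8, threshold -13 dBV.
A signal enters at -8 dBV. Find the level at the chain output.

-11 dBV

Stage 1: 10 dB above -18 dBV, reduced 2:1 to 5 dB above → -13 dBV.
Stage 2: below threshold (-13 ≤ -13); passes unchanged; make-up brings it to -11 dBV.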